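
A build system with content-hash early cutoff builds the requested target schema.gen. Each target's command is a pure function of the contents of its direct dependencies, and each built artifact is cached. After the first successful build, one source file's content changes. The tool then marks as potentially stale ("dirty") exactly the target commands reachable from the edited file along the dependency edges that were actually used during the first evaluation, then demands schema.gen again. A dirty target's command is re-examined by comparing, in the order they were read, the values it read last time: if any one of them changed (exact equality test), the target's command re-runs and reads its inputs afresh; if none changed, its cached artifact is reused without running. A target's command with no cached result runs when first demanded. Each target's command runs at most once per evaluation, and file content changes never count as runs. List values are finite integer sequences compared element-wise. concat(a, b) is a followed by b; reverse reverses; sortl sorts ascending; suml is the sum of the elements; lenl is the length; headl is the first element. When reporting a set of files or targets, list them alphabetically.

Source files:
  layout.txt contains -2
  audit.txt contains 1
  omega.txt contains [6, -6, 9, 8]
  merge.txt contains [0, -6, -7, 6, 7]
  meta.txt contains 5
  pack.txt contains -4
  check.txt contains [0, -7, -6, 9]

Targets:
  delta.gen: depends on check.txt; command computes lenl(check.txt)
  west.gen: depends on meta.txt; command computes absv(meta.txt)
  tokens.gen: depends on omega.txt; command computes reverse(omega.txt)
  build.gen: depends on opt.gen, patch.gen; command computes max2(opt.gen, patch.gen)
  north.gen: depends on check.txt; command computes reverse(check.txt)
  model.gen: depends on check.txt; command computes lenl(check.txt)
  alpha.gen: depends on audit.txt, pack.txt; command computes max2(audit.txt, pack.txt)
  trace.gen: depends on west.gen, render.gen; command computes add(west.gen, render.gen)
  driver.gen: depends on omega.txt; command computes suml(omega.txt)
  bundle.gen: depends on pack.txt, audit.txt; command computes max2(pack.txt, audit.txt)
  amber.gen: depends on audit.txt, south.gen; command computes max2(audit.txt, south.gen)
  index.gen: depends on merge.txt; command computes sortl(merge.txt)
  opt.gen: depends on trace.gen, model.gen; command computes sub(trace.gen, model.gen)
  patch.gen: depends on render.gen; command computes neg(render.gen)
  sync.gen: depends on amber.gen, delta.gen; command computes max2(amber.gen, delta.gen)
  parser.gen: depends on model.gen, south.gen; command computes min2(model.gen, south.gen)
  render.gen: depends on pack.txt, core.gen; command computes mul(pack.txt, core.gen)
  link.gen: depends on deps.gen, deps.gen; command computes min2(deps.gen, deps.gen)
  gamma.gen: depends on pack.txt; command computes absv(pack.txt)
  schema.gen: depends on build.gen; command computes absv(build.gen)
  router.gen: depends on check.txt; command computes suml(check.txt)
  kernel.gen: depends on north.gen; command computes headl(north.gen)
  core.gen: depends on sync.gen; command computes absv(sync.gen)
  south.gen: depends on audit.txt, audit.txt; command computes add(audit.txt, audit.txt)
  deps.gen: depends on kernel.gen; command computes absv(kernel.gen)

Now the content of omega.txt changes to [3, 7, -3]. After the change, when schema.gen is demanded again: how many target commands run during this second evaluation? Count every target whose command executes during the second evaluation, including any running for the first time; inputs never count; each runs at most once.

Target commands that run: none — 0 in total.
Key observation: omega.txt is never demanded by the output, so the edit triggers no recomputation at all.

First evaluation (everything demanded from the output):
  delta.gen = lenl([0, -7, -6, 9]) = 4
  model.gen = lenl([0, -7, -6, 9]) = 4
  south.gen = add(1, 1) = 2
  amber.gen = max2(1, 2) = 2
  sync.gen = max2(2, 4) = 4
  core.gen = absv(4) = 4
  render.gen = mul(-4, 4) = -16
  patch.gen = neg(-16) = 16
  west.gen = absv(5) = 5
  trace.gen = add(5, -16) = -11
  opt.gen = sub(-11, 4) = -15
  build.gen = max2(-15, 16) = 16
  schema.gen = absv(16) = 16

Propagation after the edit:
  omega.txt feeds no computation that the output demands — nothing is marked dirty and nothing runs.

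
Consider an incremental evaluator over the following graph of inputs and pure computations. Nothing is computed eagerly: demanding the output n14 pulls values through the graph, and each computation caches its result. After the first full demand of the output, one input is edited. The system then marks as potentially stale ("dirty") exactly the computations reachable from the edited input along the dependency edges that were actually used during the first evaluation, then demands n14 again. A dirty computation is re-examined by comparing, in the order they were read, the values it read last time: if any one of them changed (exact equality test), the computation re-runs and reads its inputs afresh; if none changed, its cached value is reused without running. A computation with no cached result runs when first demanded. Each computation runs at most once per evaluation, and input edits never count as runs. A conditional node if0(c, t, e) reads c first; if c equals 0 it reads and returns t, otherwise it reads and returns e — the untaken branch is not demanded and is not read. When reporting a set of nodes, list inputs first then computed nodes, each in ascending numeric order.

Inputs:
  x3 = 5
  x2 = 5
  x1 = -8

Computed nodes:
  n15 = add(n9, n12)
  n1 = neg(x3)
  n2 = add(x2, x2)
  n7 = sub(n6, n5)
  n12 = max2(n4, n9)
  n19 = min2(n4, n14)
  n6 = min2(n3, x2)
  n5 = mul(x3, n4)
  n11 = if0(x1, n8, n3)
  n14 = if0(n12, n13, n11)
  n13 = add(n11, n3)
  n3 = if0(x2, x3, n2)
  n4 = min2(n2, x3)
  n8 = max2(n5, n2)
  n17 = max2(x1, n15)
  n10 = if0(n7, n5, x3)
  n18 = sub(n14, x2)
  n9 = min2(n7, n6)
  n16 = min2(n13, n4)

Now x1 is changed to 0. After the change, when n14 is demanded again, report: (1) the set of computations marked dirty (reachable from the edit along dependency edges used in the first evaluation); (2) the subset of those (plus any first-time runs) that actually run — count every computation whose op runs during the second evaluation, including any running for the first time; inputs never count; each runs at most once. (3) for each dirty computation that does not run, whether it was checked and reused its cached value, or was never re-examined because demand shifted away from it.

Dirty set: n11, n14.
Run set: n8, n11, n14 (3 run).
All dirty computations ended up running.
The important point: the flipped condition pulls in fresh nodes; n8 runs for the first time.

Initial pass — values computed on the first demand:
  n2 = add(5, 5) = 10
  n3 = if0(x2=5 -> else branch n2) = 10
  n4 = min2(10, 5) = 5
  n5 = mul(5, 5) = 25
  n6 = min2(10, 5) = 5
  n7 = sub(5, 25) = -20
  n9 = min2(-20, 5) = -20
  n11 = if0(x1=-8 -> else branch n3) = 10
  n12 = max2(5, -20) = 5
  n14 = if0(n12=5 -> else branch n11) = 10

Second demand — change propagation:
  n8: newly demanded (no cache) — executes and yields 25.
  n11: re-runs because x1 -8->0; new result 25.
  n14: re-runs because n11 10->25; new result 25.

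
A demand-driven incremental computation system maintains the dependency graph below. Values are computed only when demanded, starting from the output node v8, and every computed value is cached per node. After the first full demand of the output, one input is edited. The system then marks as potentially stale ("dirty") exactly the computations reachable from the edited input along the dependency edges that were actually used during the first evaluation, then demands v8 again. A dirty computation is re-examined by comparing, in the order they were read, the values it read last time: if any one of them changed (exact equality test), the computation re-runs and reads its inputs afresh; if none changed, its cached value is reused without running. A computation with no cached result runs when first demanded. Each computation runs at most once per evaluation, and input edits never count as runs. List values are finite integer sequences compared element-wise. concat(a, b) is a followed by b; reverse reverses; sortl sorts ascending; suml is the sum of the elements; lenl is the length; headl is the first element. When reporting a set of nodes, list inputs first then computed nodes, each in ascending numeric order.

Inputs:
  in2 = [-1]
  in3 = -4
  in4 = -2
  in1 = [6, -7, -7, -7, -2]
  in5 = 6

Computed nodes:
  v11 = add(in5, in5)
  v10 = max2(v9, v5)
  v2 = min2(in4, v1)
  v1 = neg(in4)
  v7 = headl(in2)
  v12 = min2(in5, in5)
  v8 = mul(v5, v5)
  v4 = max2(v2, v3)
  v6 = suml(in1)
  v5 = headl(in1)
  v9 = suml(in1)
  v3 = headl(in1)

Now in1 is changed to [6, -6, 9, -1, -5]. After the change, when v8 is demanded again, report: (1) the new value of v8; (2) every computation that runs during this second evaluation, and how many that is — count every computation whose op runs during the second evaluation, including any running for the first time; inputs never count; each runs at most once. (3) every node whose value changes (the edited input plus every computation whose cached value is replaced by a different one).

New value of v8: 36.
Computations that run: v5 — 1 in total.
Values that change: in1.
Key observation: the change is absorbed at v5 — it re-runs but produces the same value, and the output's value is unchanged.

First evaluation (everything demanded from the output):
  v5 = headl([6, -7, -7, -7, -2]) = 6
  v8 = mul(6, 6) = 36

Propagation after the edit:
  v5: runs — in1 [6, -7, -7, -7, -2]->[6, -6, 9, -1, -5]; result 6 (same value as before).
  v8: checked — values it read are unchanged (v5 unchanged, v5 unchanged); reused cached 36 without running.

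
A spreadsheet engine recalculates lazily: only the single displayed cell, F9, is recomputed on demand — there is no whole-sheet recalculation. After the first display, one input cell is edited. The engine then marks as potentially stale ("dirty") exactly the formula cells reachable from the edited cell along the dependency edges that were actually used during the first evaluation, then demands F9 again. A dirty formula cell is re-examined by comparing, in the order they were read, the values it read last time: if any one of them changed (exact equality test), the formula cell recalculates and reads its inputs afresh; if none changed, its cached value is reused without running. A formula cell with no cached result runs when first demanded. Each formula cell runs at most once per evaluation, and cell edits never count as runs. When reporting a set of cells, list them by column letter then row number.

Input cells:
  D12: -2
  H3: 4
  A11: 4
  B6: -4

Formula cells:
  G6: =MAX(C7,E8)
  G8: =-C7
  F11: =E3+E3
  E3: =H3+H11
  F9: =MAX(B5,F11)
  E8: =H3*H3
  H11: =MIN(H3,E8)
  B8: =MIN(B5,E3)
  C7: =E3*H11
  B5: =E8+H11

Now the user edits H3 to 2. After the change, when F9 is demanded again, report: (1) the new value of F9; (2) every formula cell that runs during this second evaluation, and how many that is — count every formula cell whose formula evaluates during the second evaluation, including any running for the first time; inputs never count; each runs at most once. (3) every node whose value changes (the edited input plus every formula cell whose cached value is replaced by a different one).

New value of F9: 8.
Formula cells that run: B5, E3, E8, F9, F11, H11 — 6 in total.
Values that change: B5, E3, E8, F9, F11, H3, H11.

First evaluation (everything demanded from the output):
  E8 = 4 * 4 = 16
  H11 = MIN(4, 16) = 4
  B5 = 16 + 4 = 20
  E3 = 4 + 4 = 8
  F11 = 8 + 8 = 16
  F9 = MAX(20, 16) = 20

Propagation after the edit:
  E8: runs — H3 4->2; H3 4->2; result 4.
  H11: runs — H3 4->2; E8 16->4; result 2.
  B5: runs — E8 16->4; H11 4->2; result 6.
  E3: runs — H3 4->2; H11 4->2; result 4.
  F11: runs — E3 8->4; E3 8->4; result 8.
  F9: runs — B5 20->6; F11 16->8; result 8.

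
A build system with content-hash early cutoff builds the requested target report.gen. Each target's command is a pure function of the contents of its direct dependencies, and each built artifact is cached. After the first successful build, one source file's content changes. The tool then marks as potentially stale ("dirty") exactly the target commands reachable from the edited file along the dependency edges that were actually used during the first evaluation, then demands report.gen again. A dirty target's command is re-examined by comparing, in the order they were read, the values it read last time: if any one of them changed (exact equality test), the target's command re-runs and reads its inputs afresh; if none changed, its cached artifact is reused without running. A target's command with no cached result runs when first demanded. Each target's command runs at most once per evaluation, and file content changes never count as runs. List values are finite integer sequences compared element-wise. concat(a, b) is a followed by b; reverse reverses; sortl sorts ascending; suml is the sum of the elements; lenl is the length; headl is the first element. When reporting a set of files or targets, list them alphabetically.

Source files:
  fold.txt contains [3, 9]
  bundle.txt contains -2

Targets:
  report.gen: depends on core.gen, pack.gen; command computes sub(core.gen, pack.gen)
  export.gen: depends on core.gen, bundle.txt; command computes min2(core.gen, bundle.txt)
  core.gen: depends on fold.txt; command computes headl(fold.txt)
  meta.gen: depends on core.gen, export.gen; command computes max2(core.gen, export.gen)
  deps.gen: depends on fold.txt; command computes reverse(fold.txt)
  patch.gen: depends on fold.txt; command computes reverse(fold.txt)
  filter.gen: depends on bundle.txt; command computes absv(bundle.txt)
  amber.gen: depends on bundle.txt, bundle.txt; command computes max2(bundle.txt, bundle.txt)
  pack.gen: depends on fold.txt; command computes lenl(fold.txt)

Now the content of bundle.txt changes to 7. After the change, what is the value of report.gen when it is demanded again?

New value of report.gen: 1.
Key observation: bundle.txt is never demanded by the output, so the edit triggers no recomputation at all.

First evaluation (everything demanded from the output):
  core.gen = headl([3, 9]) = 3
  pack.gen = lenl([3, 9]) = 2
  report.gen = sub(3, 2) = 1

Propagation after the edit:
  bundle.txt feeds no computation that the output demands — nothing is marked dirty and nothing runs.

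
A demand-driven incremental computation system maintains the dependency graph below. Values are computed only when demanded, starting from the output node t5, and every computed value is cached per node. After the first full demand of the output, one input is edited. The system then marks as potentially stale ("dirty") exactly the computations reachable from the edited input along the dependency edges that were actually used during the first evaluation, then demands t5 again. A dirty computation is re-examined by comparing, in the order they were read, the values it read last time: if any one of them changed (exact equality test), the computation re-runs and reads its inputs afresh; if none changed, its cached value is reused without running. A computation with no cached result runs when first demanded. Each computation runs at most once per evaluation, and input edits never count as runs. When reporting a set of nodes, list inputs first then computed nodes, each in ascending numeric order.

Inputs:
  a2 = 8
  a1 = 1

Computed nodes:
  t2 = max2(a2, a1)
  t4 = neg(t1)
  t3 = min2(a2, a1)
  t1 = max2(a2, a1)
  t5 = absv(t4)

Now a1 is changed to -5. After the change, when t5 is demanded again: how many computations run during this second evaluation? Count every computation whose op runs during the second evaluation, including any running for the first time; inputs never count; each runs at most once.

First evaluation (everything demanded from the output):
  t1 = max2(8, 1) = 8
  t4 = neg(8) = -8
  t5 = absv(-8) = 8

Propagation after the edit:
  t1: runs — a1 1->-5; result 8 (same value as before).
  t4: checked — values it read are unchanged (t1 unchanged); reused cached -8 without running.
  t5: checked — values it read are unchanged (t4 unchanged); reused cached 8 without running.

Key observation: the change is absorbed at t1 — it re-runs but produces the same value, and the output's value is unchanged.

Computations that run: t1 — 1 in total.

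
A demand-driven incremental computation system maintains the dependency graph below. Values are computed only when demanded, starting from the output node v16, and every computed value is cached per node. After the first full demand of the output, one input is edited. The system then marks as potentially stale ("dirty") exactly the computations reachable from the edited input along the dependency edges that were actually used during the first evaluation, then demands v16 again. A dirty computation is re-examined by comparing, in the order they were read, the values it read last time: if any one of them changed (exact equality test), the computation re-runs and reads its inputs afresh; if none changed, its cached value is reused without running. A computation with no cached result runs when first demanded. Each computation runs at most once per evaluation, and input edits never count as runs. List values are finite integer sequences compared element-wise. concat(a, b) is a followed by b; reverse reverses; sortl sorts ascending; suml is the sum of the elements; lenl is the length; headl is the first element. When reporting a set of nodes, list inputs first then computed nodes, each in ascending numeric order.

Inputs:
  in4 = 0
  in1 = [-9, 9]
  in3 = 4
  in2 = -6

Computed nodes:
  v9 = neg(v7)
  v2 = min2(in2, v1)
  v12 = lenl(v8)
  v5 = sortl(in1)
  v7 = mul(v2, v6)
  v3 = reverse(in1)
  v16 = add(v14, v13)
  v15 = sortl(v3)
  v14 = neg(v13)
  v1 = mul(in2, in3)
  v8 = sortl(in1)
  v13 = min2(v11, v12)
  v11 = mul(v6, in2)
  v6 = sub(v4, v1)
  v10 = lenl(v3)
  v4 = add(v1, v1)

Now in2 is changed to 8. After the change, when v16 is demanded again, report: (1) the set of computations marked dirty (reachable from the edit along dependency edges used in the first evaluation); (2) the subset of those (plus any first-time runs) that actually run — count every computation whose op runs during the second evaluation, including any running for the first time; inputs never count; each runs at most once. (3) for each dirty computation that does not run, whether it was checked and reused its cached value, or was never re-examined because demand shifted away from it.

First evaluation (everything demanded from the output):
  v1 = mul(-6, 4) = -24
  v4 = add(-24, -24) = -48
  v6 = sub(-48, -24) = -24
  v8 = sortl([-9, 9]) = [-9, 9]
  v11 = mul(-24, -6) = 144
  v12 = lenl([-9, 9]) = 2
  v13 = min2(144, 2) = 2
  v14 = neg(2) = -2
  v16 = add(-2, 2) = 0

Propagation after the edit:
  v1: runs — in2 -6->8; result 32.
  v4: runs — v1 -24->32; v1 -24->32; result 64.
  v6: runs — v4 -48->64; v1 -24->32; result 32.
  v11: runs — v6 -24->32; in2 -6->8; result 256.
  v13: runs — v11 144->256; result 2 (same value as before).
  v14: checked — values it read are unchanged (v13 unchanged); reused cached -2 without running.
  v16: checked — values it read are unchanged (v14 unchanged, v13 unchanged); reused cached 0 without running.

Key observation: the change is absorbed at v13 — it re-runs but produces the same value, and the output's value is unchanged.

Marked dirty: v1, v4, v6, v11, v13, v14, v16.
Computations that run: v1, v4, v6, v11, v13 — 5 in total.
Checked but reused from cache: v14, v16.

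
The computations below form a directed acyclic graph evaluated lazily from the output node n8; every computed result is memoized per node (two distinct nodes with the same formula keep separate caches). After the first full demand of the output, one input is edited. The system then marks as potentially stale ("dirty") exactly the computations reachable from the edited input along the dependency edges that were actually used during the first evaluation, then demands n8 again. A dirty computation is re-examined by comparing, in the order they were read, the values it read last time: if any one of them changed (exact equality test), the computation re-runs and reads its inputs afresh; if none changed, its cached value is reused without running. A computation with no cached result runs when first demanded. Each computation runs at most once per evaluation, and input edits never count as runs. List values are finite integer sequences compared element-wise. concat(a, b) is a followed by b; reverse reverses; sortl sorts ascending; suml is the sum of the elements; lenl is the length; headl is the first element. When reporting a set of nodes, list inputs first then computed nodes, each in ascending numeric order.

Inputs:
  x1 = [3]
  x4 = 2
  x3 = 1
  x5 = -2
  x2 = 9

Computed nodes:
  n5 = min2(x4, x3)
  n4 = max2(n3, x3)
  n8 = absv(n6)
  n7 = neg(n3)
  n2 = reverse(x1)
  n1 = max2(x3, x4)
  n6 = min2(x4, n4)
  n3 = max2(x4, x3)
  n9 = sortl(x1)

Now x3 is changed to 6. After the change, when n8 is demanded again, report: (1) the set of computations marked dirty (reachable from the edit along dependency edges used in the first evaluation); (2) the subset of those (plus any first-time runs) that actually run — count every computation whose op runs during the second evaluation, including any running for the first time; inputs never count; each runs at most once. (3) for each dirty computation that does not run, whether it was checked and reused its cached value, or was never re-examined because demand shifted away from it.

The edit dirties: n3, n4, n6, n8.
3 computations run: n3, n4, n6.
Cache hits after checking: n8.
Note the absorption at n6: it re-runs yet its value is the same, leaving the output's value untouched.

First demand of the output computes:
  n3 = max2(2, 1) = 2
  n4 = max2(2, 1) = 2
  n6 = min2(2, 2) = 2
  n8 = absv(2) = 2

After the edit, cleaning proceeds:
  n3: a read changed (x3 1->6) — executes, giving 6.
  n4: a read changed (n3 2->6; x3 1->6) — executes, giving 6.
  n6: a read changed (n4 2->6) — executes, giving 2 — identical to its old value.
  n8: dirty, but its reads are unchanged (n6 unchanged); cached 2 stands.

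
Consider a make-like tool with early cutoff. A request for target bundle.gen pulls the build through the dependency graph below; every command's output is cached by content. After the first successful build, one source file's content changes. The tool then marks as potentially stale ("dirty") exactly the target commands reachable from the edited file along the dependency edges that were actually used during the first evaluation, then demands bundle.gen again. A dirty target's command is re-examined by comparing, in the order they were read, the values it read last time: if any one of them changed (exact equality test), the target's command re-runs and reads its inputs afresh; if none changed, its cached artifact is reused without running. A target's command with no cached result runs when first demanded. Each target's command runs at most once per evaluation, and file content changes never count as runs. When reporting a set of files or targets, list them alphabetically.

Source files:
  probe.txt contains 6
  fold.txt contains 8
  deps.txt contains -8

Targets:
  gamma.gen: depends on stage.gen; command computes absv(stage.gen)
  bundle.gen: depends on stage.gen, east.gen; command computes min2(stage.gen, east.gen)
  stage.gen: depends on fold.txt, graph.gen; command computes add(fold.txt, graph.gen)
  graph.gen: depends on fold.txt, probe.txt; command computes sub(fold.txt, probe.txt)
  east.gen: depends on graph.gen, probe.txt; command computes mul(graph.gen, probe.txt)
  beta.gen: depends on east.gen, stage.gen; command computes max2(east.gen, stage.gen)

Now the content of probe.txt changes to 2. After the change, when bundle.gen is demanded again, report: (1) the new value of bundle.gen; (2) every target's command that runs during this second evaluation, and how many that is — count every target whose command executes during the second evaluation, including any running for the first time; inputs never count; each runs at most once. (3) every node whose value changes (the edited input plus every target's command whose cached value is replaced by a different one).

Demanding bundle.gen again yields 12.
4 target commands run: bundle.gen, east.gen, graph.gen, stage.gen.
The nodes whose values change: bundle.gen, graph.gen, probe.txt, stage.gen.

First demand of the output computes:
  graph.gen = sub(8, 6) = 2
  east.gen = mul(2, 6) = 12
  stage.gen = add(8, 2) = 10
  bundle.gen = min2(10, 12) = 10

After the edit, cleaning proceeds:
  graph.gen: a read changed (probe.txt 6->2) — executes, giving 6.
  east.gen: a read changed (graph.gen 2->6; probe.txt 6->2) — executes, giving 12 — identical to its old value.
  stage.gen: a read changed (graph.gen 2->6) — executes, giving 14.
  bundle.gen: a read changed (stage.gen 10->14) — executes, giving 12.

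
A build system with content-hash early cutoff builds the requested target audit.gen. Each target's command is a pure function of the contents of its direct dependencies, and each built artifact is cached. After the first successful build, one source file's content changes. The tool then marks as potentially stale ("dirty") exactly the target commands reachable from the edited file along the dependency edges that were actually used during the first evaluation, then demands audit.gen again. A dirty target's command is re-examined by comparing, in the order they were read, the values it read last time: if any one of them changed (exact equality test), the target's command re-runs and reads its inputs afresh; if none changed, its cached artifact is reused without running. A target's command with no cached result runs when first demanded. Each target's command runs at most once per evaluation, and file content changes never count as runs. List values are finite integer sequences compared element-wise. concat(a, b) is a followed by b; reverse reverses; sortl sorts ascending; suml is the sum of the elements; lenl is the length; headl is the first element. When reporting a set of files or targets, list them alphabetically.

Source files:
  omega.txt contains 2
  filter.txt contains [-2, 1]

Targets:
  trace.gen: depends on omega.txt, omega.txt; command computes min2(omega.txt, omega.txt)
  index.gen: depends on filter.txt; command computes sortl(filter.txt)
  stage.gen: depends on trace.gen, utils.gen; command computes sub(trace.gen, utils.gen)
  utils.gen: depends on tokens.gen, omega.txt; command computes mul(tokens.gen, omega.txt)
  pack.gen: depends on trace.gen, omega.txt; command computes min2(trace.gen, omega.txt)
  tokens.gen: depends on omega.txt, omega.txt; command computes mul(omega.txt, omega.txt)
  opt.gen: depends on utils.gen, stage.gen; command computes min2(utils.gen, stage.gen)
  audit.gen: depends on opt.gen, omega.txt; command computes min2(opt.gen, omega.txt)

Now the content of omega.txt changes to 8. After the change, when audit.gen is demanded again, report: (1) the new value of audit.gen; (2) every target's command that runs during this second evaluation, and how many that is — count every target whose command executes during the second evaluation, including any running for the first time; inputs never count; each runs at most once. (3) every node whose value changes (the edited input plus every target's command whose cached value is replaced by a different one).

First evaluation (everything demanded from the output):
  tokens.gen = mul(2, 2) = 4
  trace.gen = min2(2, 2) = 2
  utils.gen = mul(4, 2) = 8
  stage.gen = sub(2, 8) = -6
  opt.gen = min2(8, -6) = -6
  audit.gen = min2(-6, 2) = -6

Propagation after the edit:
  tokens.gen: runs — omega.txt 2->8; omega.txt 2->8; result 64.
  trace.gen: runs — omega.txt 2->8; omega.txt 2->8; result 8.
  utils.gen: runs — tokens.gen 4->64; omega.txt 2->8; result 512.
  stage.gen: runs — trace.gen 2->8; utils.gen 8->512; result -504.
  opt.gen: runs — utils.gen 8->512; stage.gen -6->-504; result -504.
  audit.gen: runs — opt.gen -6->-504; omega.txt 2->8; result -504.

New value of audit.gen: -504.
Target commands that run: audit.gen, opt.gen, stage.gen, tokens.gen, trace.gen, utils.gen — 6 in total.
Values that change: audit.gen, omega.txt, opt.gen, stage.gen, tokens.gen, trace.gen, utils.gen.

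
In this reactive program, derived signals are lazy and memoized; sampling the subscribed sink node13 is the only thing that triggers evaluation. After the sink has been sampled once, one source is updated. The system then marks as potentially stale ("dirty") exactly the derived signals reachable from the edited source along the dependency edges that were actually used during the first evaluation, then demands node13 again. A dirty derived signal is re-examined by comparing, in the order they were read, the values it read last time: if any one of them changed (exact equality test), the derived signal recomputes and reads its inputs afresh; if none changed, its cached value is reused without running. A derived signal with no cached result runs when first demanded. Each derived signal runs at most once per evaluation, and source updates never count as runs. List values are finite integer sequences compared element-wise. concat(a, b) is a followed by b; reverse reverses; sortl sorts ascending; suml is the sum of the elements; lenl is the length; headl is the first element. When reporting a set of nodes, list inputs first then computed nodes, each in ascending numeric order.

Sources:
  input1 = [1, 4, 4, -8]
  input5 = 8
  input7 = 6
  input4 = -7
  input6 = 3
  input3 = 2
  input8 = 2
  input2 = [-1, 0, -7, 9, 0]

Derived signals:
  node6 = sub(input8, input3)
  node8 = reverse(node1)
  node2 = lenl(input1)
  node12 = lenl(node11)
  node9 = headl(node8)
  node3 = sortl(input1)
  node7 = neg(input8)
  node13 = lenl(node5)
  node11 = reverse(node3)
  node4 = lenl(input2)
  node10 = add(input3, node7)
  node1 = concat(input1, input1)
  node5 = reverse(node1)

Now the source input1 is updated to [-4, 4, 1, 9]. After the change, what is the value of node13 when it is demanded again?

Demanding node13 again yields 8.

First demand of the output computes:
  node1 = concat([1, 4, 4, -8], [1, 4, 4, -8]) = [1, 4, 4, -8, 1, 4, 4, -8]
  node5 = reverse([1, 4, 4, -8, 1, 4, 4, -8]) = [-8, 4, 4, 1, -8, 4, 4, 1]
  node13 = lenl([-8, 4, 4, 1, -8, 4, 4, 1]) = 8

After the edit, cleaning proceeds:
  node1: a read changed (input1 [1, 4, 4, -8]->[-4, 4, 1, 9]; input1 [1, 4, 4, -8]->[-4, 4, 1, 9]) — executes, giving [-4, 4, 1, 9, -4, 4, 1, 9].
  node5: a read changed (node1 [1, 4, 4, -8, 1, 4, 4, -8]->[-4, 4, 1, 9, -4, 4, 1, 9]) — executes, giving [9, 1, 4, -4, 9, 1, 4, -4].
  node13: a read changed (node5 [-8, 4, 4, 1, -8, 4, 4, 1]->[9, 1, 4, -4, 9, 1, 4, -4]) — executes, giving 8 — identical to its old value.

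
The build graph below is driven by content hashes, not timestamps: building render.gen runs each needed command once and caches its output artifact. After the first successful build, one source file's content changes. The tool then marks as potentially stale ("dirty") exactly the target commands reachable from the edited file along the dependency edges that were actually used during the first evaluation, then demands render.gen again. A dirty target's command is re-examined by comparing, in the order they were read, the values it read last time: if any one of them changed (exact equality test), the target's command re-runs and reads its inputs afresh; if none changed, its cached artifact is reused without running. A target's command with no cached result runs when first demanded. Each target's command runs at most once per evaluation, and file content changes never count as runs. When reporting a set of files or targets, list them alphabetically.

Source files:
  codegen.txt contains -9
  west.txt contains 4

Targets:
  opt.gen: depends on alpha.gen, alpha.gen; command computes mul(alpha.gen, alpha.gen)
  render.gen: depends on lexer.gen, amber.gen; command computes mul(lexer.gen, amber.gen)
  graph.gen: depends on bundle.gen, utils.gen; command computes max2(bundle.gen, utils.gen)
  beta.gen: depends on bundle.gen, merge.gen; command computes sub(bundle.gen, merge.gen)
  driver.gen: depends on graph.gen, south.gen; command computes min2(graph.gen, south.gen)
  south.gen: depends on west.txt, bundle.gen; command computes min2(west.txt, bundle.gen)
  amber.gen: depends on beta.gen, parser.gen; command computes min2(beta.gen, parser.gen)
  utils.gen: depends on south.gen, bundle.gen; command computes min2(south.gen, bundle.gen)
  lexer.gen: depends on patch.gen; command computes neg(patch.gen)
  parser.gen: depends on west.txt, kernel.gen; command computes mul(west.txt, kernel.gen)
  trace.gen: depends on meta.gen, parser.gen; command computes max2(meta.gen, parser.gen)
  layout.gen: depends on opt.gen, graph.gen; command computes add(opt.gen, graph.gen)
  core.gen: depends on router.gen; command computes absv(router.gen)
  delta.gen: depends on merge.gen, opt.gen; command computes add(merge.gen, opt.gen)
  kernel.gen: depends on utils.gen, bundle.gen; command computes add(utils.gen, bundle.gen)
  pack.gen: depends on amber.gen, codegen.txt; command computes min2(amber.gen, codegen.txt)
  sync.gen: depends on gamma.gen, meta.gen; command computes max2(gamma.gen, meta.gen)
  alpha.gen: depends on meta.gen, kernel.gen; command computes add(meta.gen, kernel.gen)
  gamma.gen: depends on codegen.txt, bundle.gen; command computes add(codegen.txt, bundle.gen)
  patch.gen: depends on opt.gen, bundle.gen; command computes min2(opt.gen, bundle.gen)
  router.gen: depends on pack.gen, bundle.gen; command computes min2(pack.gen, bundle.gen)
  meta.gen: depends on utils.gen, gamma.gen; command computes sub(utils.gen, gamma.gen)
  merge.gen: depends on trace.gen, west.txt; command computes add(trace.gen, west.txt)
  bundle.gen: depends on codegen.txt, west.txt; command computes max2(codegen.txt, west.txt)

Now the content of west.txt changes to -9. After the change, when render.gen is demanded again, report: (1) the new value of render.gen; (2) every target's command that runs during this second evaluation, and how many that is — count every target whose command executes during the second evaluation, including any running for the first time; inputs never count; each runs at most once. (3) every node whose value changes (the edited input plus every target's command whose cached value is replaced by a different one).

Initial pass — values computed on the first demand:
  bundle.gen = max2(-9, 4) = 4
  gamma.gen = add(-9, 4) = -5
  south.gen = min2(4, 4) = 4
  utils.gen = min2(4, 4) = 4
  kernel.gen = add(4, 4) = 8
  meta.gen = sub(4, -5) = 9
  alpha.gen = add(9, 8) = 17
  opt.gen = mul(17, 17) = 289
  parser.gen = mul(4, 8) = 32
  patch.gen = min2(289, 4) = 4
  lexer.gen = neg(4) = -4
  trace.gen = max2(9, 32) = 32
  merge.gen = add(32, 4) = 36
  beta.gen = sub(4, 36) = -32
  amber.gen = min2(-32, 32) = -32
  render.gen = mul(-4, -32) = 128

Second demand — change propagation:
  bundle.gen: re-runs because west.txt 4->-9; new result -9.
  gamma.gen: re-runs because bundle.gen 4->-9; new result -18.
  south.gen: re-runs because west.txt 4->-9; bundle.gen 4->-9; new result -9.
  utils.gen: re-runs because south.gen 4->-9; bundle.gen 4->-9; new result -9.
  kernel.gen: re-runs because utils.gen 4->-9; bundle.gen 4->-9; new result -18.
  meta.gen: re-runs because utils.gen 4->-9; gamma.gen -5->-18; new result 9 (unchanged).
  alpha.gen: re-runs because kernel.gen 8->-18; new result -9.
  opt.gen: re-runs because alpha.gen 17->-9; alpha.gen 17->-9; new result 81.
  parser.gen: re-runs because west.txt 4->-9; kernel.gen 8->-18; new result 162.
  patch.gen: re-runs because opt.gen 289->81; bundle.gen 4->-9; new result -9.
  lexer.gen: re-runs because patch.gen 4->-9; new result 9.
  trace.gen: re-runs because parser.gen 32->162; new result 162.
  merge.gen: re-runs because trace.gen 32->162; west.txt 4->-9; new result 153.
  beta.gen: re-runs because bundle.gen 4->-9; merge.gen 36->153; new result -162.
  amber.gen: re-runs because beta.gen -32->-162; parser.gen 32->162; new result -162.
  render.gen: re-runs because lexer.gen -4->9; amber.gen -32->-162; new result -1458.

render.gen now evaluates to -1458.
Run set: alpha.gen, amber.gen, beta.gen, bundle.gen, gamma.gen, kernel.gen, lexer.gen, merge.gen, meta.gen, opt.gen, parser.gen, patch.gen, render.gen, south.gen, trace.gen, utils.gen (16 run).
Changed values: alpha.gen, amber.gen, beta.gen, bundle.gen, gamma.gen, kernel.gen, lexer.gen, merge.gen, opt.gen, parser.gen, patch.gen, render.gen, south.gen, trace.gen, utils.gen, west.txt.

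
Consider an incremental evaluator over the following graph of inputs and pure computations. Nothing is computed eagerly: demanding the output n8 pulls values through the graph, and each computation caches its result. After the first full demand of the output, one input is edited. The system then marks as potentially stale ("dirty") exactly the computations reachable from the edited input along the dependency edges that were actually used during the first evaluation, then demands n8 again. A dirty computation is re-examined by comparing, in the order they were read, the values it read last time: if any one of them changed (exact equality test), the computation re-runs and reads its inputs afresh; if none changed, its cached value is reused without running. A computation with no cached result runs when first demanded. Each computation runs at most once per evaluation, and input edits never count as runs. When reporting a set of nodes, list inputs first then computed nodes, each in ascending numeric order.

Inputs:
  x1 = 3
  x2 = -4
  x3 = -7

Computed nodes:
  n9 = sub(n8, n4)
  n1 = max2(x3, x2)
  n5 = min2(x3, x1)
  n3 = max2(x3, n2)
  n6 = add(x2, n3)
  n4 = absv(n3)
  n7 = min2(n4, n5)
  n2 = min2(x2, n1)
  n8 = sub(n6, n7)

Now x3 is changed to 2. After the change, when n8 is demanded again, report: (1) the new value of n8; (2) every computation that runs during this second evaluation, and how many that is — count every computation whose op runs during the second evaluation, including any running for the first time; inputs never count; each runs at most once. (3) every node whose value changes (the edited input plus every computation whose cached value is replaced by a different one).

n8 now evaluates to -4.
Run set: n1, n2, n3, n4, n5, n6, n7, n8 (8 run).
Changed values: x3, n1, n3, n4, n5, n6, n7, n8.

Initial pass — values computed on the first demand:
  n1 = max2(-7, -4) = -4
  n2 = min2(-4, -4) = -4
  n3 = max2(-7, -4) = -4
  n4 = absv(-4) = 4
  n5 = min2(-7, 3) = -7
  n6 = add(-4, -4) = -8
  n7 = min2(4, -7) = -7
  n8 = sub(-8, -7) = -1

Second demand — change propagation:
  n1: re-runs because x3 -7->2; new result 2.
  n2: re-runs because n1 -4->2; new result -4 (unchanged).
  n3: re-runs because x3 -7->2; new result 2.
  n4: re-runs because n3 -4->2; new result 2.
  n5: re-runs because x3 -7->2; new result 2.
  n6: re-runs because n3 -4->2; new result -2.
  n7: re-runs because n4 4->2; n5 -7->2; new result 2.
  n8: re-runs because n6 -8->-2; n7 -7->2; new result -4.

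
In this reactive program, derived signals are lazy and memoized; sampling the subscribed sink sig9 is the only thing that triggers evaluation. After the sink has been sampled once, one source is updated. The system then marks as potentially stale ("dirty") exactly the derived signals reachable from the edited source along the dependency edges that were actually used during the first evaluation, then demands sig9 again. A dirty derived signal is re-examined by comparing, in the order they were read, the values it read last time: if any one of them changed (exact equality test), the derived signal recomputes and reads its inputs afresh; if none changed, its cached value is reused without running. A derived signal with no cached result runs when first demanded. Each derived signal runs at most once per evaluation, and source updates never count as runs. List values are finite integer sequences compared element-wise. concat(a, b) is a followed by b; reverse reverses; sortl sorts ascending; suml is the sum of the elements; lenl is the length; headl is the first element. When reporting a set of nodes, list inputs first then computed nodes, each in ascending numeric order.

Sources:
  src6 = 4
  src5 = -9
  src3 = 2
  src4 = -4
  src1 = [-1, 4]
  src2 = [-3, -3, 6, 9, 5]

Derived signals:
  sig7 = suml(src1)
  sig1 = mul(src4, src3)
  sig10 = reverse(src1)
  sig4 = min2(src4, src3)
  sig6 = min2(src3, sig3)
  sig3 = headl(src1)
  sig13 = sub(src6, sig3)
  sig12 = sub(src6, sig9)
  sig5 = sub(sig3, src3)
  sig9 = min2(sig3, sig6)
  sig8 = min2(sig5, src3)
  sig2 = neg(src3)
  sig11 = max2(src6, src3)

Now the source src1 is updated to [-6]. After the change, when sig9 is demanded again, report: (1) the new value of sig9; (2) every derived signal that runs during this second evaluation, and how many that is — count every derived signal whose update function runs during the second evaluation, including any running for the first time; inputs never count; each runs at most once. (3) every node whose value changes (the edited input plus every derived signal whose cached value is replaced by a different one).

First demand of the output computes:
  sig3 = headl([-1, 4]) = -1
  sig6 = min2(2, -1) = -1
  sig9 = min2(-1, -1) = -1

After the edit, cleaning proceeds:
  sig3: a read changed (src1 [-1, 4]->[-6]) — executes, giving -6.
  sig6: a read changed (sig3 -1->-6) — executes, giving -6.
  sig9: a read changed (sig3 -1->-6; sig6 -1->-6) — executes, giving -6.

Demanding sig9 again yields -6.
3 derived signals run: sig3, sig6, sig9.
The nodes whose values change: src1, sig3, sig6, sig9.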